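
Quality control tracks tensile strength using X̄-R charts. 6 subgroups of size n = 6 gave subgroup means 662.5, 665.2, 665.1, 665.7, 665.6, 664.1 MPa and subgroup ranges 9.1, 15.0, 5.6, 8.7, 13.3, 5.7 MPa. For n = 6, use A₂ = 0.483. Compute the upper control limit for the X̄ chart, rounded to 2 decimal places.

669.32

X̄̄ = (662.5 + 665.2 + 665.1 + 665.7 + 665.6 + 664.1) / 6 = 3988.2000 / 6 = 664.7000
R̄ = (9.1 + 15.0 + 5.6 + 8.7 + 13.3 + 5.7) / 6 = 57.4000 / 6 = 9.5667
UCL = X̄̄ + A₂·R̄ = 664.7000 + 0.483 × 9.5667 = 669.3207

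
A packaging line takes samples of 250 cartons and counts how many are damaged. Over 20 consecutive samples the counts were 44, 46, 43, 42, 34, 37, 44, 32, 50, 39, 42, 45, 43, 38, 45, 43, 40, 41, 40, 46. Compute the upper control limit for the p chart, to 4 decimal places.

0.2375

p̄ = Σdᵢ / (k·n) = 834 / (20 × 250) = 0.16680
UCL = p̄ + 3·√(p̄(1−p̄)/n) = 0.16680 + 3 × √(0.16680×0.83320/250) = 0.16680 + 3 × 0.02358 = 0.23753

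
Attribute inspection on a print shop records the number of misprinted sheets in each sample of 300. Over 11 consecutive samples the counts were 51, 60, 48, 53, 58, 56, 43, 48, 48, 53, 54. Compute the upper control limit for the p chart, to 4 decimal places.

0.2389

p̄ = Σdᵢ / (k·n) = 572 / (11 × 300) = 0.17333
UCL = p̄ + 3·√(p̄(1−p̄)/n) = 0.17333 + 3 × √(0.17333×0.82667/300) = 0.17333 + 3 × 0.02185 = 0.23890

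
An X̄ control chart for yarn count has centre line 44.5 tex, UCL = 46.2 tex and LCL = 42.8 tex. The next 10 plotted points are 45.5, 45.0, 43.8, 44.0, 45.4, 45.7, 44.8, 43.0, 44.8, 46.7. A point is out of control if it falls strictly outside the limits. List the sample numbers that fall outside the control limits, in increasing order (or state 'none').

Compare each point to [42.8, 46.2]: sample 10 = 46.7 > UCL.

10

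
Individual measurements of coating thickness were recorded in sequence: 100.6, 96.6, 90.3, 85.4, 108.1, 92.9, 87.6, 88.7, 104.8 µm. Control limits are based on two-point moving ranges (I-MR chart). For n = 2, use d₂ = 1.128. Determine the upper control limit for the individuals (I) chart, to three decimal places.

120.133

X̄ = (100.6 + 96.6 + 90.3 + 85.4 + 108.1 + 92.9 + 87.6 + 88.7 + 104.8) / 9 = 95.0000
Moving ranges: 4.0, 6.3, 4.9, 22.7, 15.2, 5.3, 1.1, 16.1; M̄R̄ = 75.6000 / 8 = 9.4500
UCL = X̄ + 3·M̄R̄/d₂ = 95.0000 + 3 × 9.4500 / 1.128 = 120.1330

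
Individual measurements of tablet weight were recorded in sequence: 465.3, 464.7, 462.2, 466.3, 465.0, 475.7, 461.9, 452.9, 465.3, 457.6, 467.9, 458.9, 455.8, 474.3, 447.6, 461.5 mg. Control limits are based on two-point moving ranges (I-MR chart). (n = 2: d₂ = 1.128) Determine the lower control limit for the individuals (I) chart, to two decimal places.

X̄ = (465.3 + 464.7 + 462.2 + 466.3 + 465.0 + 475.7 + 461.9 + 452.9 + 465.3 + 457.6 + 467.9 + 458.9 + 455.8 + 474.3 + 447.6 + 461.5) / 16 = 462.6812
Moving ranges: 0.6, 2.5, 4.1, 1.3, 10.7, 13.8, 9.0, 12.4, 7.7, 10.3, 9.0, 3.1, 18.5, 26.7, 13.9; M̄R̄ = 143.6000 / 15 = 9.5733
LCL = X̄ − 3·M̄R̄/d₂ = 462.6812 − 3 × 9.5733 / 1.128 = 437.2203

437.22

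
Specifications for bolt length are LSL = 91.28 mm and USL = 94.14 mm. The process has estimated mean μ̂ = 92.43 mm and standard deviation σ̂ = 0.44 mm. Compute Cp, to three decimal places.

1.083

Cp = (USL − LSL) / (6σ̂) = (94.14 − 91.28) / (6 × 0.44) = 2.8600 / 2.6400 = 1.0833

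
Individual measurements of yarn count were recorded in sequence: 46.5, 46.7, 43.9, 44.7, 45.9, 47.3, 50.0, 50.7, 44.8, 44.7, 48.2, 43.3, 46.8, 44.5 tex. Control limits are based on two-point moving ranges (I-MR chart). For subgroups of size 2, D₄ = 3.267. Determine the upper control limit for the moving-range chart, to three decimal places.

Moving ranges: 0.2, 2.8, 0.8, 1.2, 1.4, 2.7, 0.7, 5.9, 0.1, 3.5, 4.9, 3.5, 2.3; M̄R̄ = 30.0000 / 13 = 2.3077
UCL_MR = D₄·M̄R̄ = 3.267 × 2.3077 = 7.5392

7.539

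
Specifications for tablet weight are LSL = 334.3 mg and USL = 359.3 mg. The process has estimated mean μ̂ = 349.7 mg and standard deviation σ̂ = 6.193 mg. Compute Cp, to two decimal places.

0.67

Cp = (USL − LSL) / (6σ̂) = (359.3 − 334.3) / (6 × 6.193) = 25.0000 / 37.1580 = 0.6728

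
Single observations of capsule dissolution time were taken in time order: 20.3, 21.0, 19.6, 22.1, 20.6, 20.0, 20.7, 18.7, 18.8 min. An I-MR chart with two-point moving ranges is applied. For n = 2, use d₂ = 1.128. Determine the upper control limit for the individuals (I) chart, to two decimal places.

23.36

X̄ = (20.3 + 21.0 + 19.6 + 22.1 + 20.6 + 20.0 + 20.7 + 18.7 + 18.8) / 9 = 20.2000
Moving ranges: 0.7, 1.4, 2.5, 1.5, 0.6, 0.7, 2.0, 0.1; M̄R̄ = 9.5000 / 8 = 1.1875
UCL = X̄ + 3·M̄R̄/d₂ = 20.2000 + 3 × 1.1875 / 1.128 = 23.3582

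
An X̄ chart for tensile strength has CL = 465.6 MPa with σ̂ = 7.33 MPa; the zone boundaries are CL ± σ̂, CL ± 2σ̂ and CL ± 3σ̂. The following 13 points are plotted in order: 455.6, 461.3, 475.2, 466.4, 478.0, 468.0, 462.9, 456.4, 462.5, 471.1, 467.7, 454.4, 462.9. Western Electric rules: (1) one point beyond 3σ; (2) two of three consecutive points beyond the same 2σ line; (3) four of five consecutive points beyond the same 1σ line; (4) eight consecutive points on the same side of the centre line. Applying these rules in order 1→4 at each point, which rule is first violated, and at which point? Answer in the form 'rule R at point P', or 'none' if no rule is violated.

none

Zone of each point (C = within 1σ̂, B = 1σ̂–2σ̂, A = 2σ̂–3σ̂, * = beyond 3σ̂; sign = side of CL): 1:-B, 2:-C, 3:+B, 4:+C, 5:+B, 6:+C, 7:-C, 8:-B, 9:-C, 10:+C, 11:+C, 12:-B, 13:-C
No rule fires across all 13 points.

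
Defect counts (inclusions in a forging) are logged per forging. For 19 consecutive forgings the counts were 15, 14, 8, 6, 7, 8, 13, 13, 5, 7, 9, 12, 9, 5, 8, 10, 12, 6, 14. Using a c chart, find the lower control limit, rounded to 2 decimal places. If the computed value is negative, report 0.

c̄ = (15 + 14 + 8 + 6 + 7 + 8 + 13 + 13 + 5 + 7 + 9 + 12 + 9 + 5 + 8 + 10 + 12 + 6 + 14) / 19 = 181 / 19 = 9.5263
LCL = c̄ − 3√c̄ = 9.5263 − 3 × 3.0865 = 0.2669

0.27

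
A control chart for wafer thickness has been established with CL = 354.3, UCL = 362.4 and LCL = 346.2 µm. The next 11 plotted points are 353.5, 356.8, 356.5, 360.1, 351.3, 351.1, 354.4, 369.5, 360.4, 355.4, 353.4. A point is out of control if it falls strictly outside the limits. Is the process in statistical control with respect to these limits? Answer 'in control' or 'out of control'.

Compare each point to [346.2, 362.4]: sample 8 = 369.5 > UCL.

out of control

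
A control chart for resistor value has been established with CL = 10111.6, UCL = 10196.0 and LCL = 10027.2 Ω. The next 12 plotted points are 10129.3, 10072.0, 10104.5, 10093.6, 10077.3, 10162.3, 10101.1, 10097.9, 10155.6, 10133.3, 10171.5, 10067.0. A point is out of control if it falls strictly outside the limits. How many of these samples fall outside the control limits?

0

All 12 points lie within [10027.2, 10196.0].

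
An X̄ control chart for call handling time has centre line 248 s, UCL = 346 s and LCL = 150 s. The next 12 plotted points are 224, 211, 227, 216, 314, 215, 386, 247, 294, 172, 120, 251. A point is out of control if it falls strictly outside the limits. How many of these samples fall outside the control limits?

2

Compare each point to [150, 346]: sample 7 = 386 > UCL; sample 11 = 120 < LCL.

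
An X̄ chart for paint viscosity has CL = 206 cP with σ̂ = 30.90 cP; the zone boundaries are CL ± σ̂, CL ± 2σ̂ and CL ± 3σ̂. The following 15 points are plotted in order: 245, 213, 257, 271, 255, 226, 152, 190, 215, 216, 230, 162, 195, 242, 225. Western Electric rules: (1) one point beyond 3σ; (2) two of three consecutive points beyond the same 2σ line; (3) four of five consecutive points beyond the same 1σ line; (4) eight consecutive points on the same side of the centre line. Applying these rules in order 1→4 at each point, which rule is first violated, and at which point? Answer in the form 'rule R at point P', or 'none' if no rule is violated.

Zone of each point (C = within 1σ̂, B = 1σ̂–2σ̂, A = 2σ̂–3σ̂, * = beyond 3σ̂; sign = side of CL): 1:+B, 2:+C, 3:+B, 4:+A, 5:+B, 6:+C, 7:-B, 8:-C, 9:+C, 10:+C, 11:+C, 12:-B, 13:-C, 14:+B, 15:+C
Rule 3 (four of five consecutive points beyond the same 1σ limit) is satisfied at point 5.

rule 3 at point 5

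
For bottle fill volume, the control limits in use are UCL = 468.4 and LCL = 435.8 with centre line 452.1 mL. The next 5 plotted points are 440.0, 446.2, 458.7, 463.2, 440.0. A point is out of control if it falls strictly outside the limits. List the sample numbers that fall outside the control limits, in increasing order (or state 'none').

none

All 5 points lie within [435.8, 468.4].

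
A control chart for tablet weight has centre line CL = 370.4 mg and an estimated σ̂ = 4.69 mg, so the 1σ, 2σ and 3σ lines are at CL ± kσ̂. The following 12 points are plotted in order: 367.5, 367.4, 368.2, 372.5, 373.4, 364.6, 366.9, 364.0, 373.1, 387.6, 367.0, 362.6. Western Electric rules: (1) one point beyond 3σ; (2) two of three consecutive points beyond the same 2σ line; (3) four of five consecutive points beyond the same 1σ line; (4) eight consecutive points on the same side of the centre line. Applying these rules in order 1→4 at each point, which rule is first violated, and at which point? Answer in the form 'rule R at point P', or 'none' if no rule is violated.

rule 1 at point 10

Zone of each point (C = within 1σ̂, B = 1σ̂–2σ̂, A = 2σ̂–3σ̂, * = beyond 3σ̂; sign = side of CL): 1:-C, 2:-C, 3:-C, 4:+C, 5:+C, 6:-B, 7:-C, 8:-B, 9:+C, 10:+*, 11:-C, 12:-B
Rule 1 (one point beyond the 3σ limits) is satisfied at point 10.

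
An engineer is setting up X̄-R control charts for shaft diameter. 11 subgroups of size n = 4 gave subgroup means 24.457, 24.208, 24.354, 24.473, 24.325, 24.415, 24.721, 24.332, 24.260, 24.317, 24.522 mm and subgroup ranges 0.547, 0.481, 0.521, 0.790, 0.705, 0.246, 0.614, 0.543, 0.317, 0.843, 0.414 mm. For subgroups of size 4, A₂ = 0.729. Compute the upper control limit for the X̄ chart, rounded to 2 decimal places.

24.80

X̄̄ = (24.457 + 24.208 + 24.354 + 24.473 + 24.325 + 24.415 + 24.721 + 24.332 + 24.260 + 24.317 + 24.522) / 11 = 268.3840 / 11 = 24.3985
R̄ = (0.547 + 0.481 + 0.521 + 0.790 + 0.705 + 0.246 + 0.614 + 0.543 + 0.317 + 0.843 + 0.414) / 11 = 6.0210 / 11 = 0.5474
UCL = X̄̄ + A₂·R̄ = 24.3985 + 0.729 × 0.5474 = 24.7976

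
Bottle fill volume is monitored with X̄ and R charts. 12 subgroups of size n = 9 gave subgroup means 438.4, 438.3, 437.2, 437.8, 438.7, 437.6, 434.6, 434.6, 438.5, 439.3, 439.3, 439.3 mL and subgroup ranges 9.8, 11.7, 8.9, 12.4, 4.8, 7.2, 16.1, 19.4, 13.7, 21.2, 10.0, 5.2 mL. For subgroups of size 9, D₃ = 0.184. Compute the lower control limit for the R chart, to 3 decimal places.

R̄ = (9.8 + 11.7 + 8.9 + 12.4 + 4.8 + 7.2 + 16.1 + 19.4 + 13.7 + 21.2 + 10.0 + 5.2) / 12 = 140.4000 / 12 = 11.7000
LCL_R = D₃·R̄ = 0.184 × 11.7000 = 2.1528

2.153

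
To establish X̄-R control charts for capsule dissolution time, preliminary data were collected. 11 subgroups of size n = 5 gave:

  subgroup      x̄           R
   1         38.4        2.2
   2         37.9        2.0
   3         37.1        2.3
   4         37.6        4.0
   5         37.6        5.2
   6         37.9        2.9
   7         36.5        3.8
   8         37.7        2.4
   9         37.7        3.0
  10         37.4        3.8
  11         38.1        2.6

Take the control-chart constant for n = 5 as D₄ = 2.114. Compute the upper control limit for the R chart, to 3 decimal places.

6.573

R̄ = (2.2 + 2.0 + 2.3 + 4.0 + 5.2 + 2.9 + 3.8 + 2.4 + 3.0 + 3.8 + 2.6) / 11 = 34.2000 / 11 = 3.1091
UCL_R = D₄·R̄ = 2.114 × 3.1091 = 6.5726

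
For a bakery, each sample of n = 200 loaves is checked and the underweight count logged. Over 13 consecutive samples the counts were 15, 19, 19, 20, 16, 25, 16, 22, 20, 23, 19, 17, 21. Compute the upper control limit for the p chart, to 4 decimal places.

p̄ = Σdᵢ / (k·n) = 252 / (13 × 200) = 0.09692
UCL = p̄ + 3·√(p̄(1−p̄)/n) = 0.09692 + 3 × √(0.09692×0.90308/200) = 0.09692 + 3 × 0.02092 = 0.15968

0.1597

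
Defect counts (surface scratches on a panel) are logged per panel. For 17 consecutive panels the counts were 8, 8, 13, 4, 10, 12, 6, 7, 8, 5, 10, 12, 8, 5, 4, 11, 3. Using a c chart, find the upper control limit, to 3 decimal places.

16.305

c̄ = (8 + 8 + 13 + 4 + 10 + 12 + 6 + 7 + 8 + 5 + 10 + 12 + 8 + 5 + 4 + 11 + 3) / 17 = 134 / 17 = 7.8824
UCL = c̄ + 3√c̄ = 7.8824 + 3 × √7.8824 = 7.8824 + 3 × 2.8076 = 16.3050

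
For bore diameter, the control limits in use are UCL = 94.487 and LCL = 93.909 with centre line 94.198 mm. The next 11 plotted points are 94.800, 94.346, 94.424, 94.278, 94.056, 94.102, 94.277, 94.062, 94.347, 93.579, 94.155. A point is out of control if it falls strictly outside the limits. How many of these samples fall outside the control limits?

2

Compare each point to [93.909, 94.487]: sample 1 = 94.800 > UCL; sample 10 = 93.579 < LCL.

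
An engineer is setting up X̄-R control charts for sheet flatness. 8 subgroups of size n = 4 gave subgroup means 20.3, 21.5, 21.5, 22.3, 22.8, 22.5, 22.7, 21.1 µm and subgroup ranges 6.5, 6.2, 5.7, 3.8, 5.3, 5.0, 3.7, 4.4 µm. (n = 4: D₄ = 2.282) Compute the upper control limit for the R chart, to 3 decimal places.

11.581

R̄ = (6.5 + 6.2 + 5.7 + 3.8 + 5.3 + 5.0 + 3.7 + 4.4) / 8 = 40.6000 / 8 = 5.0750
UCL_R = D₄·R̄ = 2.282 × 5.0750 = 11.5812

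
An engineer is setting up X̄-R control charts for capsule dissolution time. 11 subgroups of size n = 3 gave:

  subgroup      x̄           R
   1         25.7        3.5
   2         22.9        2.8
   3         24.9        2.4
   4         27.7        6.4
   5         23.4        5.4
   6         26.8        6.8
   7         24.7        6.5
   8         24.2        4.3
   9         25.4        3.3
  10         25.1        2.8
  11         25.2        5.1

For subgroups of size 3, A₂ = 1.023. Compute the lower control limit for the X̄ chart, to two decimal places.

20.51

X̄̄ = (25.7 + 22.9 + 24.9 + 27.7 + 23.4 + 26.8 + 24.7 + 24.2 + 25.4 + 25.1 + 25.2) / 11 = 276.0000 / 11 = 25.0909
R̄ = (3.5 + 2.8 + 2.4 + 6.4 + 5.4 + 6.8 + 6.5 + 4.3 + 3.3 + 2.8 + 5.1) / 11 = 49.3000 / 11 = 4.4818
LCL = X̄̄ − A₂·R̄ = 25.0909 − 1.023 × 4.4818 = 20.5060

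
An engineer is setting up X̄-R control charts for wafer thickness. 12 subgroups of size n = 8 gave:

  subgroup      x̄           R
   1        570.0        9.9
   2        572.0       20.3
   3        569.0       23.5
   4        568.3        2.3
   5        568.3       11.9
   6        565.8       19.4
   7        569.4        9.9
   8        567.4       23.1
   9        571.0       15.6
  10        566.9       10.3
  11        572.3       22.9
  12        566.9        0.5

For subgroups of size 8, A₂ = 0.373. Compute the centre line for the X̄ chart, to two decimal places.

X̄̄ = (570.0 + 572.0 + 569.0 + 568.3 + 568.3 + 565.8 + 569.4 + 567.4 + 571.0 + 566.9 + 572.3 + 566.9) / 12 = 6827.3000 / 12 = 568.9417
CL = X̄̄ = 568.9417

568.94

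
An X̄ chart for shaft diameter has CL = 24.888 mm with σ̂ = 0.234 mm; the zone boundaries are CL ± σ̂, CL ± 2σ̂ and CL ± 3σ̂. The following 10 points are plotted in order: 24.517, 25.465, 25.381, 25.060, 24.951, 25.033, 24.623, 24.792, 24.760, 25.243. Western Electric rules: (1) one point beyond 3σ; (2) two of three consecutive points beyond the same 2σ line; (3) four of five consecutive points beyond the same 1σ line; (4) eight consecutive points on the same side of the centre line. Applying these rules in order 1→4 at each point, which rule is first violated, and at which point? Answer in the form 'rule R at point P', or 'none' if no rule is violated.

Zone of each point (C = within 1σ̂, B = 1σ̂–2σ̂, A = 2σ̂–3σ̂, * = beyond 3σ̂; sign = side of CL): 1:-B, 2:+A, 3:+A, 4:+C, 5:+C, 6:+C, 7:-B, 8:-C, 9:-C, 10:+B
Rule 2 (two of three consecutive points beyond the same 2σ limit) is satisfied at point 3.

rule 2 at point 3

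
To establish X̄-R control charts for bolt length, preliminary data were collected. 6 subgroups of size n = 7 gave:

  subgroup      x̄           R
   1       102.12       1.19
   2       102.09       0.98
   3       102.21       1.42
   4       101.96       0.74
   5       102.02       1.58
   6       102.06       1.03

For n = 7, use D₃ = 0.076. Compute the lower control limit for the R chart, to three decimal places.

R̄ = (1.19 + 0.98 + 1.42 + 0.74 + 1.58 + 1.03) / 6 = 6.9400 / 6 = 1.1567
LCL_R = D₃·R̄ = 0.076 × 1.1567 = 0.0879

0.088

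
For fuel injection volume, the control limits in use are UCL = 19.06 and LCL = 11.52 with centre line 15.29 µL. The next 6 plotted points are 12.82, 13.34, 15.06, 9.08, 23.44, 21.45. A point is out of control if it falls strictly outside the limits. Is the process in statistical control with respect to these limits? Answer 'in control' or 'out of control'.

out of control

Compare each point to [11.52, 19.06]: sample 4 = 9.08 < LCL; sample 5 = 23.44 > UCL; sample 6 = 21.45 > UCL.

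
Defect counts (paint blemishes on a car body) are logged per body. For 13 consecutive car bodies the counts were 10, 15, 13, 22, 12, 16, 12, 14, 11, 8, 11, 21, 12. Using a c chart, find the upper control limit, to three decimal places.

c̄ = (10 + 15 + 13 + 22 + 12 + 16 + 12 + 14 + 11 + 8 + 11 + 21 + 12) / 13 = 177 / 13 = 13.6154
UCL = c̄ + 3√c̄ = 13.6154 + 3 × √13.6154 = 13.6154 + 3 × 3.6899 = 24.6851

24.685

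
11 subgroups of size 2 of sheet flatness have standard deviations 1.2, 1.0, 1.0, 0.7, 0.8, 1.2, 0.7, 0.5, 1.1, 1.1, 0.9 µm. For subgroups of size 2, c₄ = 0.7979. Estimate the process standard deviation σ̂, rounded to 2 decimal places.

s̄ = (1.2 + 1.0 + 1.0 + 0.7 + 0.8 + 1.2 + 0.7 + 0.5 + 1.1 + 1.1 + 0.9) / 11 = 0.9273
σ̂ = s̄ / c₄ = 0.9273 / 0.7979 = 1.1621

1.16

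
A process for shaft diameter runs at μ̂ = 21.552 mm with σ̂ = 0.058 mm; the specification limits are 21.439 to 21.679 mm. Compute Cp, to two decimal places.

0.69

Cp = (USL − LSL) / (6σ̂) = (21.679 − 21.439) / (6 × 0.058) = 0.2400 / 0.3480 = 0.6897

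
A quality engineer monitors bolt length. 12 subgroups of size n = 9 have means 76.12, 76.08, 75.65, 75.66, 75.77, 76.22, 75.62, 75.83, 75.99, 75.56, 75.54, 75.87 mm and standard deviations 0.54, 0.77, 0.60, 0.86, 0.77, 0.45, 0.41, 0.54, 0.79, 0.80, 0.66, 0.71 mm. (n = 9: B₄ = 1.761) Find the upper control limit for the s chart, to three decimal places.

s̄ = (0.54 + 0.77 + 0.60 + 0.86 + 0.77 + 0.45 + 0.41 + 0.54 + 0.79 + 0.80 + 0.66 + 0.71) / 12 = 0.6583
UCL_s = B₄·s̄ = 1.761 × 0.6583 = 1.1593

1.159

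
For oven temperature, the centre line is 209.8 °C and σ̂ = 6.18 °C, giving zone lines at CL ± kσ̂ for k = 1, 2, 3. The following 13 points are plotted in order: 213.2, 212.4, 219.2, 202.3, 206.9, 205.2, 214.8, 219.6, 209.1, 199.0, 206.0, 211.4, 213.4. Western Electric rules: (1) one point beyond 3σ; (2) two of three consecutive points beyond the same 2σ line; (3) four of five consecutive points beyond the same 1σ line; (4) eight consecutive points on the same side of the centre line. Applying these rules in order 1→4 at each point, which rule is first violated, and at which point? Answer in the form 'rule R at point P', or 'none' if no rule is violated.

Zone of each point (C = within 1σ̂, B = 1σ̂–2σ̂, A = 2σ̂–3σ̂, * = beyond 3σ̂; sign = side of CL): 1:+C, 2:+C, 3:+B, 4:-B, 5:-C, 6:-C, 7:+C, 8:+B, 9:-C, 10:-B, 11:-C, 12:+C, 13:+C
No rule fires across all 13 points.

none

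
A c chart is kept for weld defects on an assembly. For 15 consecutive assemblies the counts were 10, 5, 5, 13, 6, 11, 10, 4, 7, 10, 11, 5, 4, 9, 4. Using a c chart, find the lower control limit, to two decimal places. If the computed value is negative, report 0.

c̄ = (10 + 5 + 5 + 13 + 6 + 11 + 10 + 4 + 7 + 10 + 11 + 5 + 4 + 9 + 4) / 15 = 114 / 15 = 7.6000
LCL = c̄ − 3√c̄ = 7.6000 − 3 × 2.7568 = -0.6704 → 0 (cannot be negative)

0.00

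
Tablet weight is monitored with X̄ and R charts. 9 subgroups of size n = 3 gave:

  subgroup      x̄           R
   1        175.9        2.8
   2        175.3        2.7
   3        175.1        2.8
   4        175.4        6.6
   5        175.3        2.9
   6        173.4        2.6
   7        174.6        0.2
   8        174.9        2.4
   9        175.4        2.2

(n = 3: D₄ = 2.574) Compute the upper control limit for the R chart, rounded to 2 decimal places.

7.21

R̄ = (2.8 + 2.7 + 2.8 + 6.6 + 2.9 + 2.6 + 0.2 + 2.4 + 2.2) / 9 = 25.2000 / 9 = 2.8000
UCL_R = D₄·R̄ = 2.574 × 2.8000 = 7.2072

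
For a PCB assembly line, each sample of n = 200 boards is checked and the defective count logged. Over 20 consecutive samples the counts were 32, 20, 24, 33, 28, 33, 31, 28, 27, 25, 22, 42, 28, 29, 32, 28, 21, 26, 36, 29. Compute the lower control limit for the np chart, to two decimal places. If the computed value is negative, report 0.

p̄ = Σdᵢ / (k·n) = 574 / (20 × 200) = 0.14350
LCL = np̄ − 3·√(np̄(1−p̄)) = 28.7000 − 3 × 4.9580 = 13.8261

13.83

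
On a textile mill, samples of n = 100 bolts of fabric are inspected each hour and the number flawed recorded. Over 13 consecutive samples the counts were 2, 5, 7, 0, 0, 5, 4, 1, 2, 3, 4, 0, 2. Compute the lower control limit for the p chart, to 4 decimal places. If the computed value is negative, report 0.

p̄ = Σdᵢ / (k·n) = 35 / (13 × 100) = 0.02692
LCL = p̄ − 3·√(p̄(1−p̄)/n) = 0.02692 − 3 × 0.01619 = -0.02163 → 0 (negative, so LCL = 0)

0.0000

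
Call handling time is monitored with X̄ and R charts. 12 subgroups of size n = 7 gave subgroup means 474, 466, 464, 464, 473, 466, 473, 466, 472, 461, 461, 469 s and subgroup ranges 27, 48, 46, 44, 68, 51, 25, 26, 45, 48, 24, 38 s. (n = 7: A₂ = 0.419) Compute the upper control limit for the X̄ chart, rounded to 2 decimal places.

484.53

X̄̄ = (474 + 466 + 464 + 464 + 473 + 466 + 473 + 466 + 472 + 461 + 461 + 469) / 12 = 5609.0000 / 12 = 467.4167
R̄ = (27 + 48 + 46 + 44 + 68 + 51 + 25 + 26 + 45 + 48 + 24 + 38) / 12 = 490.0000 / 12 = 40.8333
UCL = X̄̄ + A₂·R̄ = 467.4167 + 0.419 × 40.8333 = 484.5258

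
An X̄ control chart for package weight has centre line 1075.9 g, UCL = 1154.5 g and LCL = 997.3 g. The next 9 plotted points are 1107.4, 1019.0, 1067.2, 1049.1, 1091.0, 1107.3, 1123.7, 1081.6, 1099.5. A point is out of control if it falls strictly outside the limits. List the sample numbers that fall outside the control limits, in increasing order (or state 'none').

All 9 points lie within [997.3, 1154.5].

none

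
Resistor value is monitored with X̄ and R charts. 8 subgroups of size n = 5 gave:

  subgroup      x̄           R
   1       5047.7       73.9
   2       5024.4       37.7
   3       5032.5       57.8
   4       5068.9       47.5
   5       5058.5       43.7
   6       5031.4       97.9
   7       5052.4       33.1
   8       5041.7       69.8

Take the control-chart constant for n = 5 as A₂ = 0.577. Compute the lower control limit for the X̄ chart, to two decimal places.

5011.41

X̄̄ = (5047.7 + 5024.4 + 5032.5 + 5068.9 + 5058.5 + 5031.4 + 5052.4 + 5041.7) / 8 = 40357.5000 / 8 = 5044.6875
R̄ = (73.9 + 37.7 + 57.8 + 47.5 + 43.7 + 97.9 + 33.1 + 69.8) / 8 = 461.4000 / 8 = 57.6750
LCL = X̄̄ − A₂·R̄ = 5044.6875 − 0.577 × 57.6750 = 5011.4090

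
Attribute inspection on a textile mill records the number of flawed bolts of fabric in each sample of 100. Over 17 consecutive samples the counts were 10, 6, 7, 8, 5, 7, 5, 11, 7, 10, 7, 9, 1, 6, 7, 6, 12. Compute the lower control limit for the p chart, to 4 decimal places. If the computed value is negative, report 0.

0.0000

p̄ = Σdᵢ / (k·n) = 124 / (17 × 100) = 0.07294
LCL = p̄ − 3·√(p̄(1−p̄)/n) = 0.07294 − 3 × 0.02600 = -0.00507 → 0 (negative, so LCL = 0)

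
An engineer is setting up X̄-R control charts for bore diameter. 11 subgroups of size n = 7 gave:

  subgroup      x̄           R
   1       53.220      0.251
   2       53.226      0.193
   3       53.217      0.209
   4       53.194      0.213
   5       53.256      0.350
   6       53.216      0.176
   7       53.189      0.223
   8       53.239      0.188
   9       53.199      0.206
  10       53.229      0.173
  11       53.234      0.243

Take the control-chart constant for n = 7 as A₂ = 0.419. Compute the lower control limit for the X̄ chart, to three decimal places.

X̄̄ = (53.220 + 53.226 + 53.217 + 53.194 + 53.256 + 53.216 + 53.189 + 53.239 + 53.199 + 53.229 + 53.234) / 11 = 585.4190 / 11 = 53.2199
R̄ = (0.251 + 0.193 + 0.209 + 0.213 + 0.350 + 0.176 + 0.223 + 0.188 + 0.206 + 0.173 + 0.243) / 11 = 2.4250 / 11 = 0.2205
LCL = X̄̄ − A₂·R̄ = 53.2199 − 0.419 × 0.2205 = 53.1275

53.128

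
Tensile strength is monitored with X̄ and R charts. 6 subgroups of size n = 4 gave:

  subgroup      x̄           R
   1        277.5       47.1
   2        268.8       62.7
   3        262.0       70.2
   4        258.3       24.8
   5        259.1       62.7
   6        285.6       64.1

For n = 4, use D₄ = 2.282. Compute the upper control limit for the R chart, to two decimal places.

126.12

R̄ = (47.1 + 62.7 + 70.2 + 24.8 + 62.7 + 64.1) / 6 = 331.6000 / 6 = 55.2667
UCL_R = D₄·R̄ = 2.282 × 55.2667 = 126.1185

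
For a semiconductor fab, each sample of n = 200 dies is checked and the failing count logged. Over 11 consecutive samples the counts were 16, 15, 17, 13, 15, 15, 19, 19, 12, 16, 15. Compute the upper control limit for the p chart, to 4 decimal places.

p̄ = Σdᵢ / (k·n) = 172 / (11 × 200) = 0.07818
UCL = p̄ + 3·√(p̄(1−p̄)/n) = 0.07818 + 3 × √(0.07818×0.92182/200) = 0.07818 + 3 × 0.01898 = 0.13513

0.1351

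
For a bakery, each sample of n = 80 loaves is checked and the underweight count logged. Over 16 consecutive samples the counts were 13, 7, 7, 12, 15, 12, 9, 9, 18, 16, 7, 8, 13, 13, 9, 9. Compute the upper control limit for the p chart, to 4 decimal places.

0.2541

p̄ = Σdᵢ / (k·n) = 177 / (16 × 80) = 0.13828
UCL = p̄ + 3·√(p̄(1−p̄)/n) = 0.13828 + 3 × √(0.13828×0.86172/80) = 0.13828 + 3 × 0.03859 = 0.25406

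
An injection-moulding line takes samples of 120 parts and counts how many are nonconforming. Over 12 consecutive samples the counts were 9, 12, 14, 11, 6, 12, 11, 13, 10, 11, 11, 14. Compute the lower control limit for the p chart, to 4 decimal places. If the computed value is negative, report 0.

p̄ = Σdᵢ / (k·n) = 134 / (12 × 120) = 0.09306
LCL = p̄ − 3·√(p̄(1−p̄)/n) = 0.09306 − 3 × 0.02652 = 0.01350

0.0135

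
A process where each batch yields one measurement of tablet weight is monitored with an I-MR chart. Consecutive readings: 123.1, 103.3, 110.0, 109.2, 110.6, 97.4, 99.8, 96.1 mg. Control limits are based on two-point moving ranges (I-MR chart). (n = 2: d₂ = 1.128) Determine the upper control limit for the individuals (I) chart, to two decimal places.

124.42

X̄ = (123.1 + 103.3 + 110.0 + 109.2 + 110.6 + 97.4 + 99.8 + 96.1) / 8 = 106.1875
Moving ranges: 19.8, 6.7, 0.8, 1.4, 13.2, 2.4, 3.7; M̄R̄ = 48.0000 / 7 = 6.8571
UCL = X̄ + 3·M̄R̄/d₂ = 106.1875 + 3 × 6.8571 / 1.128 = 124.4246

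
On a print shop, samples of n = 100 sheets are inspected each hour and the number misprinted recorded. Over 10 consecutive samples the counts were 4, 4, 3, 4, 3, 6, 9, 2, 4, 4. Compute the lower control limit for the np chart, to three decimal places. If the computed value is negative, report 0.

p̄ = Σdᵢ / (k·n) = 43 / (10 × 100) = 0.04300
LCL = np̄ − 3·√(np̄(1−p̄)) = 4.3000 − 3 × 2.0286 = -1.7857 → 0 (negative, so LCL = 0)

0.000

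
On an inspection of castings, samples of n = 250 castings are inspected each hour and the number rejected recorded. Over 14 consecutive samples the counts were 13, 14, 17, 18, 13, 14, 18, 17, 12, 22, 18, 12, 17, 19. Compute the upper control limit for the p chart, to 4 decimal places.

0.1104

p̄ = Σdᵢ / (k·n) = 224 / (14 × 250) = 0.06400
UCL = p̄ + 3·√(p̄(1−p̄)/n) = 0.06400 + 3 × √(0.06400×0.93600/250) = 0.06400 + 3 × 0.01548 = 0.11044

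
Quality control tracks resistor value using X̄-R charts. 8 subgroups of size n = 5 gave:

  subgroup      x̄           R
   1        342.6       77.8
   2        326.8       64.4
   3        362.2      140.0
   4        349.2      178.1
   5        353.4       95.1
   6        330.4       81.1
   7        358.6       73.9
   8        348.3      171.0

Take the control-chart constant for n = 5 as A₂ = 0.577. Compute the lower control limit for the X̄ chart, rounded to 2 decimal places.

282.87

X̄̄ = (342.6 + 326.8 + 362.2 + 349.2 + 353.4 + 330.4 + 358.6 + 348.3) / 8 = 2771.5000 / 8 = 346.4375
R̄ = (77.8 + 64.4 + 140.0 + 178.1 + 95.1 + 81.1 + 73.9 + 171.0) / 8 = 881.4000 / 8 = 110.1750
LCL = X̄̄ − A₂·R̄ = 346.4375 − 0.577 × 110.1750 = 282.8665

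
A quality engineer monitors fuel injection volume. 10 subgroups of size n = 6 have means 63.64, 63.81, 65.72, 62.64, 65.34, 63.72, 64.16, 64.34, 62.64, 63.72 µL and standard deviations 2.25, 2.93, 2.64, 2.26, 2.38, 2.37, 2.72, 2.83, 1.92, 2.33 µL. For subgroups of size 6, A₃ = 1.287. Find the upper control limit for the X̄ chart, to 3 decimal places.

X̄̄ = (63.64 + 63.81 + 65.72 + 62.64 + 65.34 + 63.72 + 64.16 + 64.34 + 62.64 + 63.72) / 10 = 63.9730
s̄ = (2.25 + 2.93 + 2.64 + 2.26 + 2.38 + 2.37 + 2.72 + 2.83 + 1.92 + 2.33) / 10 = 2.4630
UCL = X̄̄ + A₃·s̄ = 63.9730 + 1.287 × 2.4630 = 67.1429

67.143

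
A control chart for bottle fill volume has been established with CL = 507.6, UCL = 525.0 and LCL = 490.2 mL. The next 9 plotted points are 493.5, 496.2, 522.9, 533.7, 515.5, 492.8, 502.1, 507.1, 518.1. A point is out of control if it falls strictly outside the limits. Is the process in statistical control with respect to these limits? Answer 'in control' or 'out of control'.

out of control

Compare each point to [490.2, 525.0]: sample 4 = 533.7 > UCL.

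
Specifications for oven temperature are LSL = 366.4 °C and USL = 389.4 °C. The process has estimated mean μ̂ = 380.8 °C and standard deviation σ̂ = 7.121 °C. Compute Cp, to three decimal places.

Cp = (USL − LSL) / (6σ̂) = (389.4 − 366.4) / (6 × 7.121) = 23.0000 / 42.7260 = 0.5383

0.538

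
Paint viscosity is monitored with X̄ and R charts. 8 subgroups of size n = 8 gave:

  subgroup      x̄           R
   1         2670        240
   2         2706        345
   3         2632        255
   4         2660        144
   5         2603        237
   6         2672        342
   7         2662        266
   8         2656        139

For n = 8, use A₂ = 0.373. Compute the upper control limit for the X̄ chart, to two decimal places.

2749.38

X̄̄ = (2670 + 2706 + 2632 + 2660 + 2603 + 2672 + 2662 + 2656) / 8 = 21261.0000 / 8 = 2657.6250
R̄ = (240 + 345 + 255 + 144 + 237 + 342 + 266 + 139) / 8 = 1968.0000 / 8 = 246.0000
UCL = X̄̄ + A₂·R̄ = 2657.6250 + 0.373 × 246.0000 = 2749.3830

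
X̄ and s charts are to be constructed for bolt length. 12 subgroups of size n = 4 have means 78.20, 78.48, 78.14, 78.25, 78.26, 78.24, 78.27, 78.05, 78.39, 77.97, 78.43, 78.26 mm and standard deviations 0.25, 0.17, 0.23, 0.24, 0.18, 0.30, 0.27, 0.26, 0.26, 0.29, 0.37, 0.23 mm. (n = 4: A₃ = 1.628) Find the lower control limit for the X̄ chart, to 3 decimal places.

X̄̄ = (78.20 + 78.48 + 78.14 + 78.25 + 78.26 + 78.24 + 78.27 + 78.05 + 78.39 + 77.97 + 78.43 + 78.26) / 12 = 78.2450
s̄ = (0.25 + 0.17 + 0.23 + 0.24 + 0.18 + 0.30 + 0.27 + 0.26 + 0.26 + 0.29 + 0.37 + 0.23) / 12 = 0.2542
LCL = X̄̄ − A₃·s̄ = 78.2450 − 1.628 × 0.2542 = 77.8312

77.831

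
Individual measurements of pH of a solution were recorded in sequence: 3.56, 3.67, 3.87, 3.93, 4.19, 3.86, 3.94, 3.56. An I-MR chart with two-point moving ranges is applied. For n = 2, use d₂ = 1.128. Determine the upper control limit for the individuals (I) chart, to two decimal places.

X̄ = (3.56 + 3.67 + 3.87 + 3.93 + 4.19 + 3.86 + 3.94 + 3.56) / 8 = 3.8225
Moving ranges: 0.11, 0.20, 0.06, 0.26, 0.33, 0.08, 0.38; M̄R̄ = 1.4200 / 7 = 0.2029
UCL = X̄ + 3·M̄R̄/d₂ = 3.8225 + 3 × 0.2029 / 1.128 = 4.3620

4.36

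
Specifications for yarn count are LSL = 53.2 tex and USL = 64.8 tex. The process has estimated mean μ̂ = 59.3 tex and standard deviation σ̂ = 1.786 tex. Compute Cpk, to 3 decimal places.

1.027

Cpu = (USL − μ̂) / (3σ̂) = (64.8 − 59.3) / (3 × 1.786) = 1.0265; Cpl = (μ̂ − LSL) / (3σ̂) = (59.3 − 53.2) / (3 × 1.786) = 1.1385; Cpk = min(Cpu, Cpl) = 1.0265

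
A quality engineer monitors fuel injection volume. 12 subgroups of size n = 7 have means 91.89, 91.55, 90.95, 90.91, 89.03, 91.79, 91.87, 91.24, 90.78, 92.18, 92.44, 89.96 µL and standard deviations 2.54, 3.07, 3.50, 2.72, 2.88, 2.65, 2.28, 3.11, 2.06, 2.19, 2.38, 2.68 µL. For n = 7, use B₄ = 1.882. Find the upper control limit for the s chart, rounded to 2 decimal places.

5.03

s̄ = (2.54 + 3.07 + 3.50 + 2.72 + 2.88 + 2.65 + 2.28 + 3.11 + 2.06 + 2.19 + 2.38 + 2.68) / 12 = 2.6717
UCL_s = B₄·s̄ = 1.882 × 2.6717 = 5.0281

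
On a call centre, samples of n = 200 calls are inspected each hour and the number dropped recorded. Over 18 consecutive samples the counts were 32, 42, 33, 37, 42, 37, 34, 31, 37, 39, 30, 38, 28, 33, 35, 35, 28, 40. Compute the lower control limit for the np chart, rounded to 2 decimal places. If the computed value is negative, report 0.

p̄ = Σdᵢ / (k·n) = 631 / (18 × 200) = 0.17528
LCL = np̄ − 3·√(np̄(1−p̄)) = 35.0556 − 3 × 5.3769 = 18.9248

18.92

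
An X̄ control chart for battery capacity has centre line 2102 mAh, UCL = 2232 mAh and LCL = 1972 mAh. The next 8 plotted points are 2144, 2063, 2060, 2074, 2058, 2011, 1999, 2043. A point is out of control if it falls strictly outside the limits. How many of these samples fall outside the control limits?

0

All 8 points lie within [1972, 2232].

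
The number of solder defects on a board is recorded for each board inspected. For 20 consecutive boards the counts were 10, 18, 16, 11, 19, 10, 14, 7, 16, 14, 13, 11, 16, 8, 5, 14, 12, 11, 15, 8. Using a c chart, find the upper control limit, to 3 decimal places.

22.964

c̄ = (10 + 18 + 16 + 11 + 19 + 10 + 14 + 7 + 16 + 14 + 13 + 11 + 16 + 8 + 5 + 14 + 12 + 11 + 15 + 8) / 20 = 248 / 20 = 12.4000
UCL = c̄ + 3√c̄ = 12.4000 + 3 × √12.4000 = 12.4000 + 3 × 3.5214 = 22.9641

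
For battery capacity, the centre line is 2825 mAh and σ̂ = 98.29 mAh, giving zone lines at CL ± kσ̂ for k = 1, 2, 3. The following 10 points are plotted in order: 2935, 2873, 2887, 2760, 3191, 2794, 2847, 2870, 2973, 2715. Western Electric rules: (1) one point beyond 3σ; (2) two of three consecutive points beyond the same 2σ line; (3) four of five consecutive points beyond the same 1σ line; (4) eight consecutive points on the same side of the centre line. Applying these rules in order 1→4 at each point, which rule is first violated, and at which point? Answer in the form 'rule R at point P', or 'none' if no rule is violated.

Zone of each point (C = within 1σ̂, B = 1σ̂–2σ̂, A = 2σ̂–3σ̂, * = beyond 3σ̂; sign = side of CL): 1:+B, 2:+C, 3:+C, 4:-C, 5:+*, 6:-C, 7:+C, 8:+C, 9:+B, 10:-B
Rule 1 (one point beyond the 3σ limits) is satisfied at point 5.

rule 1 at point 5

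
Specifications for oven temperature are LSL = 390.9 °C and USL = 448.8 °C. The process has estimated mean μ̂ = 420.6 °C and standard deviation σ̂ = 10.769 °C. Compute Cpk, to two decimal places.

0.87

Cpu = (USL − μ̂) / (3σ̂) = (448.8 − 420.6) / (3 × 10.769) = 0.8729; Cpl = (μ̂ − LSL) / (3σ̂) = (420.6 − 390.9) / (3 × 10.769) = 0.9193; Cpk = min(Cpu, Cpl) = 0.8729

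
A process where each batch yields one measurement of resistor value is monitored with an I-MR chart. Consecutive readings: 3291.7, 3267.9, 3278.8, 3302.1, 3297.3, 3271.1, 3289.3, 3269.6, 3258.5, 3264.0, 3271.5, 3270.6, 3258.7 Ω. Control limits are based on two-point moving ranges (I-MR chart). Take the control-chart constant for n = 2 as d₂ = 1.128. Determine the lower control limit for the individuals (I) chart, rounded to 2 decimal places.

X̄ = (3291.7 + 3267.9 + 3278.8 + 3302.1 + 3297.3 + 3271.1 + 3289.3 + 3269.6 + 3258.5 + 3264.0 + 3271.5 + 3270.6 + 3258.7) / 13 = 3276.2385
Moving ranges: 23.8, 10.9, 23.3, 4.8, 26.2, 18.2, 19.7, 11.1, 5.5, 7.5, 0.9, 11.9; M̄R̄ = 163.8000 / 12 = 13.6500
LCL = X̄ − 3·M̄R̄/d₂ = 3276.2385 − 3 × 13.6500 / 1.128 = 3239.9353

3239.94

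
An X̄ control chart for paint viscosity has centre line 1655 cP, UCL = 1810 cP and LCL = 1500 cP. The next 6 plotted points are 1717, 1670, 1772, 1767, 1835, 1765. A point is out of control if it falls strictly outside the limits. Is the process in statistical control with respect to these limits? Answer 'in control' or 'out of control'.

Compare each point to [1500, 1810]: sample 5 = 1835 > UCL.

out of control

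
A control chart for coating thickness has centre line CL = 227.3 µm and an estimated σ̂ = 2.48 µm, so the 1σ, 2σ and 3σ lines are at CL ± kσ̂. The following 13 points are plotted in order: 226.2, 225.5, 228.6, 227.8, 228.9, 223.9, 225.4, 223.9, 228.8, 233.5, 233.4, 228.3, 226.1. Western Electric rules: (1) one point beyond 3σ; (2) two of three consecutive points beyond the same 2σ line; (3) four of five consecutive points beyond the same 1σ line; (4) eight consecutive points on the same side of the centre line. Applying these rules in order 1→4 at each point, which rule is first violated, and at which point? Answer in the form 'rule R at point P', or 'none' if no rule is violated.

rule 2 at point 11

Zone of each point (C = within 1σ̂, B = 1σ̂–2σ̂, A = 2σ̂–3σ̂, * = beyond 3σ̂; sign = side of CL): 1:-C, 2:-C, 3:+C, 4:+C, 5:+C, 6:-B, 7:-C, 8:-B, 9:+C, 10:+A, 11:+A, 12:+C, 13:-C
Rule 2 (two of three consecutive points beyond the same 2σ limit) is satisfied at point 11.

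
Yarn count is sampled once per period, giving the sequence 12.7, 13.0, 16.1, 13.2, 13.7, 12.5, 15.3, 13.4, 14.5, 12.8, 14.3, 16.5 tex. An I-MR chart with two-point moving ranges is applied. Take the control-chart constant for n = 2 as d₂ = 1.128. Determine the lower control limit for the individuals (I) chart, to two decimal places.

9.36

X̄ = (12.7 + 13.0 + 16.1 + 13.2 + 13.7 + 12.5 + 15.3 + 13.4 + 14.5 + 12.8 + 14.3 + 16.5) / 12 = 14.0000
Moving ranges: 0.3, 3.1, 2.9, 0.5, 1.2, 2.8, 1.9, 1.1, 1.7, 1.5, 2.2; M̄R̄ = 19.2000 / 11 = 1.7455
LCL = X̄ − 3·M̄R̄/d₂ = 14.0000 − 3 × 1.7455 / 1.128 = 9.3578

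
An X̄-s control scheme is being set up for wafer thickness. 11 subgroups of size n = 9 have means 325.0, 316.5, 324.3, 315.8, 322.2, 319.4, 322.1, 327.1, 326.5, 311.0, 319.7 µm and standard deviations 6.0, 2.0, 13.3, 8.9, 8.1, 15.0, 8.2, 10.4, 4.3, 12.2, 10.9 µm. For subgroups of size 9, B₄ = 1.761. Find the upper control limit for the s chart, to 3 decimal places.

s̄ = (6.0 + 2.0 + 13.3 + 8.9 + 8.1 + 15.0 + 8.2 + 10.4 + 4.3 + 12.2 + 10.9) / 11 = 9.0273
UCL_s = B₄·s̄ = 1.761 × 9.0273 = 15.8970

15.897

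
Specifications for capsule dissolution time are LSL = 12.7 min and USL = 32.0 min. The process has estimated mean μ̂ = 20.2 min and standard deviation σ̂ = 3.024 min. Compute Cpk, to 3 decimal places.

0.827

Cpu = (USL − μ̂) / (3σ̂) = (32.0 − 20.2) / (3 × 3.024) = 1.3007; Cpl = (μ̂ − LSL) / (3σ̂) = (20.2 − 12.7) / (3 × 3.024) = 0.8267; Cpk = min(Cpu, Cpl) = 0.8267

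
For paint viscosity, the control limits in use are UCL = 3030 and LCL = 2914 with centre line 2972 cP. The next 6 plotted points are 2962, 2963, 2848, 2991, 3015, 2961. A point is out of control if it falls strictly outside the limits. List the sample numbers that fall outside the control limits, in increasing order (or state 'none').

3

Compare each point to [2914, 3030]: sample 3 = 2848 < LCL.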